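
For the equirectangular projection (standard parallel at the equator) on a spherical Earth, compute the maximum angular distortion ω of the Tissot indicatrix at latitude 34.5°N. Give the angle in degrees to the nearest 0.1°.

11.1°

In the plate carrée (x = Rλ, y = Rφ), meridians are true-scale (h = 1) and parallels are stretched by k = sec φ.
At 34.5°: h = 1.000, k = 1.213; principal scales a = 1.213, b = 1.000.
sin(ω/2) = (a − b)/(a + b) = 0.2134/2.213 = 0.09642, so ω = 2 arcsin(0.09642) ≈ 11.1°.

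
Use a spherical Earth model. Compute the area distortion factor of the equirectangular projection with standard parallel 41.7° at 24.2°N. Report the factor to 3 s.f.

The equidistant cylindrical projection with φ₀ = 41.7° has h = 1 (meridians true) and k = cos φ₀ / cos φ along parallels.
Areal scale = h·k = 1 × cos φ₀ / cos φ; at 24.2°, h = 1.000, k = 0.8186, so h·k = 0.8186.

0.819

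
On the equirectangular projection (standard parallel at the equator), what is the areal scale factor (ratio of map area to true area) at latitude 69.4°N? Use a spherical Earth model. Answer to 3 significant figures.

In the plate carrée (x = Rλ, y = Rφ), meridians are true-scale (h = 1) and parallels are stretched by k = sec φ.
Areal scale = h·k = 1 × sec φ; at 69.4°, h = 1.000, k = 2.842, so h·k = 2.842.

2.84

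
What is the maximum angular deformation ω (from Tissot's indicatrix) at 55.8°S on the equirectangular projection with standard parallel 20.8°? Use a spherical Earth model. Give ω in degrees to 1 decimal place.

The equidistant cylindrical projection with φ₀ = 20.8° has h = 1 (meridians true) and k = cos φ₀ / cos φ along parallels.
At 55.8°: h = 1.000, k = 1.663; principal scales a = 1.663, b = 1.000.
sin(ω/2) = (a − b)/(a + b) = 0.6631/2.663 = 0.2490, so ω = 2 arcsin(0.2490) ≈ 28.8°.

28.8°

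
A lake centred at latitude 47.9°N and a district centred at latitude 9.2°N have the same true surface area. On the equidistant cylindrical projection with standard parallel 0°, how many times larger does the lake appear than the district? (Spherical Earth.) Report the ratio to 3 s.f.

Plate carrée maps x = Rλ, y = Rφ. The meridian scale is h = 1 and the parallel scale is k = 1/cos φ = sec φ.
Areal scale at 47.9°: h·k = 1.000 × 1.492 = 1.492.
Areal scale at 9.2°: h·k = 1.000 × 1.013 = 1.013.
Ratio = 1.492/1.013 ≈ 1.47.

1.47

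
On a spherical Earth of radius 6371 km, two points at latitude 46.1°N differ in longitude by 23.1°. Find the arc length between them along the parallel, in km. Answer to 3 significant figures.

1780 km

Arc length along a parallel = R cos φ · Δλ (with Δλ in radians).
= 6371 × cos 46.1° × (23.1° × π/180) = 6371 × 0.6934 × 0.4032 ≈ 1780 km.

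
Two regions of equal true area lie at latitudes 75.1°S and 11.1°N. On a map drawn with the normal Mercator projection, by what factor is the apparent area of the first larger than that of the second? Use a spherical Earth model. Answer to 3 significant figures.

On Mercator, area is exaggerated by sec²φ = 1/cos²φ.
At 75.1°: sec²(75.1°) = 1/0.2571² = 15.12.
At 11.1°: sec²(11.1°) = 1/0.9813² = 1.038.
Ratio = 15.12/1.038 = cos²(11.1°)/cos²(75.1°) ≈ 14.6.

14.6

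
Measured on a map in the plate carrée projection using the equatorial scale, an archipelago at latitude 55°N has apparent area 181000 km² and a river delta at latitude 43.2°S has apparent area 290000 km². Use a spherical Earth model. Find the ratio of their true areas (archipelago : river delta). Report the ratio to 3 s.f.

0.491

Plate carrée has h = 1 and k = sec φ, giving areal scale sec φ; true area = (apparent area) · cos φ.
True area of archipelago: 181000 × cos(55°) = 181000 × 0.5736 = 103800 km².
True area of river delta: 290000 × cos(43.2°) = 290000 × 0.7290 = 211400 km².
Ratio = 103800 / 211400 ≈ 0.491.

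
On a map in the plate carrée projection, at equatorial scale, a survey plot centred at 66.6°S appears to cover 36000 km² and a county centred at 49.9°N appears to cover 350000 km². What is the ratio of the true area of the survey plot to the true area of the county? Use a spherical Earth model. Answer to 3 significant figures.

0.0634

Plate carrée has h = 1 and k = sec φ, giving areal scale sec φ; true area = (apparent area) · cos φ.
True area of survey plot: 36000 × cos(66.6°) = 36000 × 0.3971 = 14300 km².
True area of county: 350000 × cos(49.9°) = 350000 × 0.6441 = 225400 km².
Ratio = 14300 / 225400 ≈ 0.0634.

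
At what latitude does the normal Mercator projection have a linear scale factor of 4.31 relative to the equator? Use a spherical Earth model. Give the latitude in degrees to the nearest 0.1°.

76.6°

Mercator scale is k = sec φ = 1/cos φ.
1/cos φ = 4.31  ⇒  cos φ = 0.2320  ⇒  φ = arccos(0.2320) ≈ 76.6°.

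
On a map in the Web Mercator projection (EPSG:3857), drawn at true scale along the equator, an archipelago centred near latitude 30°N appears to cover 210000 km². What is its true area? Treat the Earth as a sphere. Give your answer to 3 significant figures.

158000 km²

For Mercator, h = k = sec φ (a conformal cylindrical projection has a single point scale, 1/cos φ).
Areal scale = k² = sec²φ = 1/cos²(30°) = 1/0.8660² = 1.333.
True area = apparent / (areal scale) = 210000 / 1.333 ≈ 158000 km².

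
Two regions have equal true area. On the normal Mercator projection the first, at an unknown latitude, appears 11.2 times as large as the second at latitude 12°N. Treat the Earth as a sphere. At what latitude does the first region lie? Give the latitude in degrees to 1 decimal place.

73.0°

For equal true areas on Mercator, apparent areas scale as sec²φ, so the ratio is cos²φ₂ / cos²φ₁.
cos²φ₂ / cos²φ₁ = 11.2  ⇒  cos φ₁ = cos 12° / √11.2 = 0.9781/3.347 = 0.2923.
φ₁ = arccos(0.2923) ≈ 73.0°.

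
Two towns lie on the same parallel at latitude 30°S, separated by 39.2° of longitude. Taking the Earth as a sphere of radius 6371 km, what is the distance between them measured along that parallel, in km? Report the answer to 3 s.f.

Arc length along a parallel = R cos φ · Δλ (with Δλ in radians).
= 6371 × cos 30° × (39.2° × π/180) = 6371 × 0.8660 × 0.6842 ≈ 3770 km.

3770 km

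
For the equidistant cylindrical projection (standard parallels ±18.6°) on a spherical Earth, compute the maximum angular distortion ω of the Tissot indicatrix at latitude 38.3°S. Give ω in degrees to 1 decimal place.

10.8°

In the equirectangular projection with standard parallel φ₀ = 18.6° (x = Rλ cos φ₀, y = Rφ), meridians are true-scale (h = 1) and the parallel scale is k = cos φ₀ / cos φ.
At 38.3°: h = 1.000, k = 1.208; principal scales a = 1.208, b = 1.000.
sin(ω/2) = (a − b)/(a + b) = 0.2077/2.208 = 0.09408, so ω = 2 arcsin(0.09408) ≈ 10.8°.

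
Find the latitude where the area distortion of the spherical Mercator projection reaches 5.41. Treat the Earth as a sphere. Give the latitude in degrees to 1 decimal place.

64.5°

Mercator areal scale is sec²φ.
sec²φ = 5.41  ⇒  cos²φ = 0.1848  ⇒  cos φ = 0.4299.
φ = arccos(0.4299) ≈ 64.5°.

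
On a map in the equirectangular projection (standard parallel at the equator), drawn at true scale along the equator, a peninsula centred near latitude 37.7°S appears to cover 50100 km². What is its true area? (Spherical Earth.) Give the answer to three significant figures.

In the plate carrée (x = Rλ, y = Rφ), meridians are true-scale (h = 1) and parallels are stretched by k = sec φ.
Areal scale = h·k = 1 × sec φ; at 37.7°, h = 1.000, k = 1.264, so h·k = 1.264.
True area = apparent / (areal scale) = 50100 / 1.264 ≈ 39600 km².

39600 km²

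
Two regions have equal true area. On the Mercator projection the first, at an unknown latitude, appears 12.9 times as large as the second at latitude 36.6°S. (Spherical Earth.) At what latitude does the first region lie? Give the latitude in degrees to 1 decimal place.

On Mercator, (apparent₁)/(apparent₂) = sec²φ₁ / sec²φ₂ when true areas are equal.
cos²φ₂ / cos²φ₁ = 12.9  ⇒  cos φ₁ = cos 36.6° / √12.9 = 0.8028/3.592 = 0.2235.
φ₁ = arccos(0.2235) ≈ 77.1°.

77.1°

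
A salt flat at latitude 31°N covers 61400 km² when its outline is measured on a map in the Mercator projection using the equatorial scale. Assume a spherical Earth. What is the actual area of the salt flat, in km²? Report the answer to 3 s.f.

Mercator is conformal, so the point scale is isotropic: h = k = sec φ = 1/cos φ.
Areal scale = k² = sec²φ = 1/cos²(31°) = 1/0.8572² = 1.361.
True area = apparent / (areal scale) = 61400 / 1.361 ≈ 45100 km².

45100 km²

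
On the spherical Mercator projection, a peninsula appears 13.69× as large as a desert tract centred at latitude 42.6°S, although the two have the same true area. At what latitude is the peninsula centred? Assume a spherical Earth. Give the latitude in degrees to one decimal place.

Mercator areal scale is sec²φ, so apparent-area ratio = sec²φ₁ / sec²φ₂ = cos²φ₂ / cos²φ₁.
cos²φ₂ / cos²φ₁ = 13.69  ⇒  cos φ₁ = cos 42.6° / √13.69 = 0.7361/3.700 = 0.1989.
φ₁ = arccos(0.1989) ≈ 78.5°.

78.5°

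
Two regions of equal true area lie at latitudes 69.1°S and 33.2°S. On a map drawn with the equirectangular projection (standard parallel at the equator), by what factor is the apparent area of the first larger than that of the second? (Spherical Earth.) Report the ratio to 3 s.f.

2.35

Plate carrée maps x = Rλ, y = Rφ. The meridian scale is h = 1 and the parallel scale is k = 1/cos φ = sec φ.
Areal scale at 69.1°: h·k = 1.000 × 2.803 = 2.803.
Areal scale at 33.2°: h·k = 1.000 × 1.195 = 1.195.
Ratio = 2.803/1.195 ≈ 2.35.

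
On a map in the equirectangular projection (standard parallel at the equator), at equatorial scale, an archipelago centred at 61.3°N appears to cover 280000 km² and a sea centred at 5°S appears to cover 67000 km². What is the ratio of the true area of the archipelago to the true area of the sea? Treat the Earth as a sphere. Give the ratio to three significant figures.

2.01

Plate carrée has h = 1 and k = sec φ, giving areal scale sec φ; true area = (apparent area) · cos φ.
True area of archipelago: 280000 × cos(61.3°) = 280000 × 0.4802 = 134500 km².
True area of sea: 67000 × cos(5°) = 67000 × 0.9962 = 66750 km².
Ratio = 134500 / 66750 ≈ 2.01.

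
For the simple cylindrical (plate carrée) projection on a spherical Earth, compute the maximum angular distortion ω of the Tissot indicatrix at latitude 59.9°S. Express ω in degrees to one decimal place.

38.8°

Plate carrée maps x = Rλ, y = Rφ. The meridian scale is h = 1 and the parallel scale is k = 1/cos φ = sec φ.
At 59.9°: h = 1.000, k = 1.994; principal scales a = 1.994, b = 1.000.
sin(ω/2) = (a − b)/(a + b) = 0.9940/2.994 = 0.3320, so ω = 2 arcsin(0.3320) ≈ 38.8°.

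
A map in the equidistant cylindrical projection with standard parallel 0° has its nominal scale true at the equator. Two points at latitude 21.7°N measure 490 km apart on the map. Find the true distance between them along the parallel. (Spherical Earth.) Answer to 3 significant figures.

455 km

For the equirectangular projection with φ₀ = 0 (plate carrée), h = 1 along meridians and k = sec φ along parallels.
Along the parallel at 21.7°, map distances are exaggerated by k = sec 21.7° = 1.076.
True distance = 490 / 1.076 = 490 × cos 21.7° ≈ 455 km.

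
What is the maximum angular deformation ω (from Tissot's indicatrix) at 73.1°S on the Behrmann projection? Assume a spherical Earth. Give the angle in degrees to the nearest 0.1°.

The Behrmann projection is cylindrical equal-area with φ₀ = 30°. For cylindrical equal-area with standard parallel φ₀, h = cos φ / cos φ₀ and k = cos φ₀ / cos φ, so h·k = 1.
At 73.1°: h = 0.3357, k = 2.979; principal scales a = 2.979, b = 0.3357.
sin(ω/2) = (a − b)/(a + b) = 2.643/3.315 = 0.7975, so ω = 2 arcsin(0.7975) ≈ 105.8°.

105.8°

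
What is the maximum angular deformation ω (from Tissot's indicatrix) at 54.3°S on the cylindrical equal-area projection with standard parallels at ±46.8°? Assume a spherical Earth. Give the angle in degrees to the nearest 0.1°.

18.2°

For cylindrical equal-area with standard parallel φ₀, h = cos φ / cos φ₀ and k = cos φ₀ / cos φ, so h·k = 1.
At 54.3°: h = 0.8524, k = 1.173; principal scales a = 1.173, b = 0.8524.
sin(ω/2) = (a − b)/(a + b) = 0.3206/2.026 = 0.1583, so ω = 2 arcsin(0.1583) ≈ 18.2°.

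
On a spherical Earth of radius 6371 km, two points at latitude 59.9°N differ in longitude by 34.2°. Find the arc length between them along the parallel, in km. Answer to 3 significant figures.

1910 km

Arc length along a parallel = R cos φ · Δλ (with Δλ in radians).
= 6371 × cos 59.9° × (34.2° × π/180) = 6371 × 0.5015 × 0.5969 ≈ 1910 km.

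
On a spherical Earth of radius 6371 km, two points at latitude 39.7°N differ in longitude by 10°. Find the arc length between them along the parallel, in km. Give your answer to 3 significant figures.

856 km

Arc length along a parallel = R cos φ · Δλ (with Δλ in radians).
= 6371 × cos 39.7° × (10° × π/180) = 6371 × 0.7694 × 0.1745 ≈ 856 km.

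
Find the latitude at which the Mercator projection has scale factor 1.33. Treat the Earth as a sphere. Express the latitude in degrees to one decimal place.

41.2°

Mercator scale is k = sec φ = 1/cos φ.
1/cos φ = 1.33  ⇒  cos φ = 0.7519  ⇒  φ = arccos(0.7519) ≈ 41.2°.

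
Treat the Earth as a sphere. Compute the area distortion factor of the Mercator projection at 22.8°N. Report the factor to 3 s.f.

Mercator is conformal, so the point scale is isotropic: h = k = sec φ = 1/cos φ.
Areal scale = k² = sec²φ = 1/cos²(22.8°) = 1/0.9219² = 1.177.

1.18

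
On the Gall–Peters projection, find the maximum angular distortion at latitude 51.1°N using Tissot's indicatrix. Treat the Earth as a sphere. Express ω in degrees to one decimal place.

The Gall–Peters projection is cylindrical equal-area with φ₀ = 45°. For cylindrical equal-area with standard parallel φ₀, h = cos φ / cos φ₀ and k = cos φ₀ / cos φ, so h·k = 1.
At 51.1°: h = 0.8881, k = 1.126; principal scales a = 1.126, b = 0.8881.
sin(ω/2) = (a − b)/(a + b) = 0.2380/2.014 = 0.1181, so ω = 2 arcsin(0.1181) ≈ 13.6°.

13.6°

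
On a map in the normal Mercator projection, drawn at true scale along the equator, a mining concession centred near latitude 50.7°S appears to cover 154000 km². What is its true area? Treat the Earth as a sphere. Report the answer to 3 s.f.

61800 km²

The Mercator projection is conformal; its linear scale factor is the same in every direction and equals sec φ = 1/cos φ.
Areal scale = k² = sec²φ = 1/cos²(50.7°) = 1/0.6334² = 2.493.
True area = apparent / (areal scale) = 154000 / 2.493 ≈ 61800 km².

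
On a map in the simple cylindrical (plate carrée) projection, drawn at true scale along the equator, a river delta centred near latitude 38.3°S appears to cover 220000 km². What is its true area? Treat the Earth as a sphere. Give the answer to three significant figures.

173000 km²

For the equirectangular projection with φ₀ = 0 (plate carrée), h = 1 along meridians and k = sec φ along parallels.
Areal scale = h·k = 1 × sec φ; at 38.3°, h = 1.000, k = 1.274, so h·k = 1.274.
True area = apparent / (areal scale) = 220000 / 1.274 ≈ 173000 km².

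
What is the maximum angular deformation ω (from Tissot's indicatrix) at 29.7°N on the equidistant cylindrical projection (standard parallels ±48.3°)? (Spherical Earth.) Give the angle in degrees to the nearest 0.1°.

The equidistant cylindrical projection with φ₀ = 48.3° has h = 1 (meridians true) and k = cos φ₀ / cos φ along parallels.
At 29.7°: h = 1.000, k = 0.7658; principal scales a = 1.000, b = 0.7658.
sin(ω/2) = (a − b)/(a + b) = 0.2342/1.766 = 0.1326, so ω = 2 arcsin(0.1326) ≈ 15.2°.

15.2°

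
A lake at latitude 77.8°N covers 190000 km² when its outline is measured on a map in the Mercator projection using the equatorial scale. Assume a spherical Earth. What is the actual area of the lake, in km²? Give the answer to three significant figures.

8490 km²

Mercator is conformal, so the point scale is isotropic: h = k = sec φ = 1/cos φ.
Areal scale = k² = sec²φ = 1/cos²(77.8°) = 1/0.2113² = 22.39.
True area = apparent / (areal scale) = 190000 / 22.39 ≈ 8490 km².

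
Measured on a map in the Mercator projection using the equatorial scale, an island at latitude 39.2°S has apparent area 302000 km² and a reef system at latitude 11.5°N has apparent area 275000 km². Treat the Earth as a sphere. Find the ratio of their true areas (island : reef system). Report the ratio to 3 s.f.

0.687

Since Mercator area scale is 1/cos²φ, the true area equals the apparent area multiplied by cos²φ.
True area of island: 302000 × cos²(39.2°) = 302000 × 0.6005 = 181400 km².
True area of reef system: 275000 × cos²(11.5°) = 275000 × 0.9603 = 264100 km².
Ratio = 181400 / 264100 ≈ 0.687.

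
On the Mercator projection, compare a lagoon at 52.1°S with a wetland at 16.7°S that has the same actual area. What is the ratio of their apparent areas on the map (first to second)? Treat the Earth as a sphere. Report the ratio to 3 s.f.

2.43

Mercator is conformal with k = sec φ, so areal scale = k² = sec²φ.
At 52.1°: sec²(52.1°) = 1/0.6143² = 2.650.
At 16.7°: sec²(16.7°) = 1/0.9578² = 1.090.
Ratio = 2.650/1.090 = cos²(16.7°)/cos²(52.1°) ≈ 2.43.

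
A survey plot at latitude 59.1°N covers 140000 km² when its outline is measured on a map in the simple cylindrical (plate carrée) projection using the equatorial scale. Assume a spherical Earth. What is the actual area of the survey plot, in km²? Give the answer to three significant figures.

For the equirectangular projection with φ₀ = 0 (plate carrée), h = 1 along meridians and k = sec φ along parallels.
Areal scale = h·k = 1 × sec φ; at 59.1°, h = 1.000, k = 1.947, so h·k = 1.947.
True area = apparent / (areal scale) = 140000 / 1.947 ≈ 71900 km².

71900 km²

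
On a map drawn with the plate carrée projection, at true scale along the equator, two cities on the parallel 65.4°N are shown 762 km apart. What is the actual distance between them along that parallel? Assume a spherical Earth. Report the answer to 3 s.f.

In the plate carrée (x = Rλ, y = Rφ), meridians are true-scale (h = 1) and parallels are stretched by k = sec φ.
Along the parallel at 65.4°, map distances are exaggerated by k = sec 65.4° = 2.402.
True distance = 762 / 2.402 = 762 × cos 65.4° ≈ 317 km.

317 km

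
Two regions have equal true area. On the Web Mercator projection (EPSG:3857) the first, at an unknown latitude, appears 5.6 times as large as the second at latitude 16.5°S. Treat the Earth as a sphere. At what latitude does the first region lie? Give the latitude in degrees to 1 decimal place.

66.1°

For equal true areas on Mercator, apparent areas scale as sec²φ, so the ratio is cos²φ₂ / cos²φ₁.
cos²φ₂ / cos²φ₁ = 5.6  ⇒  cos φ₁ = cos 16.5° / √5.6 = 0.9588/2.366 = 0.4052.
φ₁ = arccos(0.4052) ≈ 66.1°.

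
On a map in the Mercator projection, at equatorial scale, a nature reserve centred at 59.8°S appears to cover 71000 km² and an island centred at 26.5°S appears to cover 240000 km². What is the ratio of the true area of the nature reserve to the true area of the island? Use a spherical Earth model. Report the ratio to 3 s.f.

0.0935

On Mercator the areal scale is sec²φ, so true area = apparent × cos²φ.
True area of nature reserve: 71000 × cos²(59.8°) = 71000 × 0.2530 = 17970 km².
True area of island: 240000 × cos²(26.5°) = 240000 × 0.8009 = 192200 km².
Ratio = 17970 / 192200 ≈ 0.0935.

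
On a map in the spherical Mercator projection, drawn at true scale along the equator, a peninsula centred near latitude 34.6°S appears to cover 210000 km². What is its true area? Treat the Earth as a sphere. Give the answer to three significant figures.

For Mercator, h = k = sec φ (a conformal cylindrical projection has a single point scale, 1/cos φ).
Areal scale = k² = sec²φ = 1/cos²(34.6°) = 1/0.8231² = 1.476.
True area = apparent / (areal scale) = 210000 / 1.476 ≈ 142000 km².

142000 km²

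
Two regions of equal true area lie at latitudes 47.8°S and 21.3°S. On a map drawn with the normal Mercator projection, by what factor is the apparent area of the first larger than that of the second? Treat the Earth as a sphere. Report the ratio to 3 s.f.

1.92

Mercator is conformal with k = sec φ, so areal scale = k² = sec²φ.
At 47.8°: sec²(47.8°) = 1/0.6717² = 2.216.
At 21.3°: sec²(21.3°) = 1/0.9317² = 1.152.
Ratio = 2.216/1.152 = cos²(21.3°)/cos²(47.8°) ≈ 1.92.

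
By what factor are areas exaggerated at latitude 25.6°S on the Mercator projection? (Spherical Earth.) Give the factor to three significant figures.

Mercator is conformal, so the point scale is isotropic: h = k = sec φ = 1/cos φ.
Areal scale = k² = sec²φ = 1/cos²(25.6°) = 1/0.9018² = 1.230.

1.23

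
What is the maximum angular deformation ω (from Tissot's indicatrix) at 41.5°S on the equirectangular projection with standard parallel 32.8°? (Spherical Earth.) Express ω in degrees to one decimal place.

6.6°

The equidistant cylindrical projection with φ₀ = 32.8° has h = 1 (meridians true) and k = cos φ₀ / cos φ along parallels.
At 41.5°: h = 1.000, k = 1.122; principal scales a = 1.122, b = 1.000.
sin(ω/2) = (a − b)/(a + b) = 0.1223/2.122 = 0.05763, so ω = 2 arcsin(0.05763) ≈ 6.6°.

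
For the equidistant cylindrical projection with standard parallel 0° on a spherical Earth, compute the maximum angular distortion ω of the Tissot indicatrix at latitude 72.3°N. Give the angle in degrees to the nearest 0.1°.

64.5°

For the equirectangular projection with φ₀ = 0 (plate carrée), h = 1 along meridians and k = sec φ along parallels.
At 72.3°: h = 1.000, k = 3.289; principal scales a = 3.289, b = 1.000.
sin(ω/2) = (a − b)/(a + b) = 2.289/4.289 = 0.5337, so ω = 2 arcsin(0.5337) ≈ 64.5°.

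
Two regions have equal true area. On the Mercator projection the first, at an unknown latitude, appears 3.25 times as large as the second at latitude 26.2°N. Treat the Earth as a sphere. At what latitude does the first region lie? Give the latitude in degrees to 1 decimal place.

On Mercator, (apparent₁)/(apparent₂) = sec²φ₁ / sec²φ₂ when true areas are equal.
cos²φ₂ / cos²φ₁ = 3.25  ⇒  cos φ₁ = cos 26.2° / √3.25 = 0.8973/1.803 = 0.4977.
φ₁ = arccos(0.4977) ≈ 60.2°.

60.2°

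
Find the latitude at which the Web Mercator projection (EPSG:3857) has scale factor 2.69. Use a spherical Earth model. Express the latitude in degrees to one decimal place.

68.2°

Mercator scale is k = sec φ = 1/cos φ.
1/cos φ = 2.69  ⇒  cos φ = 0.3717  ⇒  φ = arccos(0.3717) ≈ 68.2°.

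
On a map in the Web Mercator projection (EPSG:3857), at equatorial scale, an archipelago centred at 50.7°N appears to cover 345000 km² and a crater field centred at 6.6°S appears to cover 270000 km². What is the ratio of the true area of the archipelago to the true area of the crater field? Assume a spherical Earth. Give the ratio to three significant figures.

On Mercator the areal scale is sec²φ, so true area = apparent × cos²φ.
True area of archipelago: 345000 × cos²(50.7°) = 345000 × 0.4012 = 138400 km².
True area of crater field: 270000 × cos²(6.6°) = 270000 × 0.9868 = 266400 km².
Ratio = 138400 / 266400 ≈ 0.519.

0.519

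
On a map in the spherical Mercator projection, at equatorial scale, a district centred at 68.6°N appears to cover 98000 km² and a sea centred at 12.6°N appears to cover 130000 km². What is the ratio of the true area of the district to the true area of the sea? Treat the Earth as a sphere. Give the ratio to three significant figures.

Mercator's areal exaggeration is sec²φ; hence true area = (apparent area) · cos²φ.
True area of district: 98000 × cos²(68.6°) = 98000 × 0.1331 = 13050 km².
True area of sea: 130000 × cos²(12.6°) = 130000 × 0.9524 = 123800 km².
Ratio = 13050 / 123800 ≈ 0.105.

0.105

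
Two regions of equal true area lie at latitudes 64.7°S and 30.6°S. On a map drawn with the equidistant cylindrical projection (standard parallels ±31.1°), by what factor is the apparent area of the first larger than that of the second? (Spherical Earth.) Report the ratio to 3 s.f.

In the equirectangular projection with standard parallel φ₀ = 31.1° (x = Rλ cos φ₀, y = Rφ), meridians are true-scale (h = 1) and the parallel scale is k = cos φ₀ / cos φ.
Areal scale at 64.7°: h·k = 1.000 × 2.004 = 2.004.
Areal scale at 30.6°: h·k = 1.000 × 0.9948 = 0.9948.
Ratio = 2.004/0.9948 ≈ 2.01.

2.01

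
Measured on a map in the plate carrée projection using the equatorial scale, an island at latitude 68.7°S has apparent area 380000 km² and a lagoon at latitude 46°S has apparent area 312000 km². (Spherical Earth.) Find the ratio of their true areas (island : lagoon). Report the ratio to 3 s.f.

0.637

On the plate carrée, areal scale = h·k = 1 × sec φ, so true area = apparent × cos φ.
True area of island: 380000 × cos(68.7°) = 380000 × 0.3633 = 138000 km².
True area of lagoon: 312000 × cos(46°) = 312000 × 0.6947 = 216700 km².
Ratio = 138000 / 216700 ≈ 0.637.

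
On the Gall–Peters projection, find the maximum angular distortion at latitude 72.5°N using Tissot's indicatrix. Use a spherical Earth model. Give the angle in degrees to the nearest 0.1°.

87.8°

The Gall–Peters projection is cylindrical equal-area with φ₀ = 45°. A cylindrical equal-area projection with standard parallel φ₀ has meridian scale h = cos φ / cos φ₀ and parallel scale k = cos φ₀ / cos φ (so areas are preserved, h·k = 1).
At 72.5°: h = 0.4253, k = 2.351; principal scales a = 2.351, b = 0.4253.
sin(ω/2) = (a − b)/(a + b) = 1.926/2.777 = 0.6937, so ω = 2 arcsin(0.6937) ≈ 87.8°.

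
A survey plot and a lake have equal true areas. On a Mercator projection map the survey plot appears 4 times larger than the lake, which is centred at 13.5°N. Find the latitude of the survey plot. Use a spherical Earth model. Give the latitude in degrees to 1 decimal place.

On Mercator, (apparent₁)/(apparent₂) = sec²φ₁ / sec²φ₂ when true areas are equal.
cos²φ₂ / cos²φ₁ = 4  ⇒  cos φ₁ = cos 13.5° / √4 = 0.9724/2.000 = 0.4862.
φ₁ = arccos(0.4862) ≈ 60.9°.

60.9°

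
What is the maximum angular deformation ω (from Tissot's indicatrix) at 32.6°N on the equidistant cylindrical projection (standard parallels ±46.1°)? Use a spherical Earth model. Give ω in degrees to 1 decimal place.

In the equirectangular projection with standard parallel φ₀ = 46.1° (x = Rλ cos φ₀, y = Rφ), meridians are true-scale (h = 1) and the parallel scale is k = cos φ₀ / cos φ.
At 32.6°: h = 1.000, k = 0.8231; principal scales a = 1.000, b = 0.8231.
sin(ω/2) = (a − b)/(a + b) = 0.1769/1.823 = 0.09705, so ω = 2 arcsin(0.09705) ≈ 11.1°.

11.1°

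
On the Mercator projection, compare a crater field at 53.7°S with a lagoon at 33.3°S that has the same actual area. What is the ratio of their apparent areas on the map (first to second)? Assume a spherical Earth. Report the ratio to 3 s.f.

1.99

Mercator areal scale is sec²φ.
At 53.7°: sec²(53.7°) = 1/0.5920² = 2.853.
At 33.3°: sec²(33.3°) = 1/0.8358² = 1.431.
Ratio = 2.853/1.431 = cos²(33.3°)/cos²(53.7°) ≈ 1.99.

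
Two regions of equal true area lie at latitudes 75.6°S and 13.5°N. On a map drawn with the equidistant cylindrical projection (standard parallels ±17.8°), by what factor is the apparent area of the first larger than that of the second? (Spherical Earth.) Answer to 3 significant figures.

In the equirectangular projection with standard parallel φ₀ = 17.8° (x = Rλ cos φ₀, y = Rφ), meridians are true-scale (h = 1) and the parallel scale is k = cos φ₀ / cos φ.
Areal scale at 75.6°: h·k = 1.000 × 3.829 = 3.829.
Areal scale at 13.5°: h·k = 1.000 × 0.9792 = 0.9792.
Ratio = 3.829/0.9792 ≈ 3.91.

3.91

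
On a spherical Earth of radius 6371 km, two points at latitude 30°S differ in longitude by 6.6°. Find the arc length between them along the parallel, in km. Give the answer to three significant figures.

636 km

Arc length along a parallel = R cos φ · Δλ (with Δλ in radians).
= 6371 × cos 30° × (6.6° × π/180) = 6371 × 0.8660 × 0.1152 ≈ 636 km.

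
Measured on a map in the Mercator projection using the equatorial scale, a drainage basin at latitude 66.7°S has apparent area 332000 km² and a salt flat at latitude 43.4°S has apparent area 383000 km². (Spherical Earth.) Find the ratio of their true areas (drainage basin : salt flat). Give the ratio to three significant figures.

0.257

On Mercator the areal scale is sec²φ, so true area = apparent × cos²φ.
True area of drainage basin: 332000 × cos²(66.7°) = 332000 × 0.1565 = 51940 km².
True area of salt flat: 383000 × cos²(43.4°) = 383000 × 0.5279 = 202200 km².
Ratio = 51940 / 202200 ≈ 0.257.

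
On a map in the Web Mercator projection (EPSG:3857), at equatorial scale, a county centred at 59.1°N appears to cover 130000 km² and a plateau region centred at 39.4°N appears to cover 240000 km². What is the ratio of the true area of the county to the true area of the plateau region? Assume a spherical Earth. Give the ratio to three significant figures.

0.239

On Mercator the areal scale is sec²φ, so true area = apparent × cos²φ.
True area of county: 130000 × cos²(59.1°) = 130000 × 0.2637 = 34280 km².
True area of plateau region: 240000 × cos²(39.4°) = 240000 × 0.5971 = 143300 km².
Ratio = 34280 / 143300 ≈ 0.239.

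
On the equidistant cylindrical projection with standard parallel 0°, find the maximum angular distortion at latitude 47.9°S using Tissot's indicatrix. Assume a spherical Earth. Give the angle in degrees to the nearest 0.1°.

22.8°

In the plate carrée (x = Rλ, y = Rφ), meridians are true-scale (h = 1) and parallels are stretched by k = sec φ.
At 47.9°: h = 1.000, k = 1.492; principal scales a = 1.492, b = 1.000.
sin(ω/2) = (a − b)/(a + b) = 0.4916/2.492 = 0.1973, so ω = 2 arcsin(0.1973) ≈ 22.8°.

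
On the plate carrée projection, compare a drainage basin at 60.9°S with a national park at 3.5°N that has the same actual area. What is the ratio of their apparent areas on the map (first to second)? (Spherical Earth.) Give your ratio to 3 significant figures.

Plate carrée maps x = Rλ, y = Rφ. The meridian scale is h = 1 and the parallel scale is k = 1/cos φ = sec φ.
Areal scale at 60.9°: h·k = 1.000 × 2.056 = 2.056.
Areal scale at 3.5°: h·k = 1.000 × 1.002 = 1.002.
Ratio = 2.056/1.002 ≈ 2.05.

2.05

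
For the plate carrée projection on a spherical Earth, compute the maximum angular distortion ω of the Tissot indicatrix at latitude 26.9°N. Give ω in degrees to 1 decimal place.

Plate carrée maps x = Rλ, y = Rφ. The meridian scale is h = 1 and the parallel scale is k = 1/cos φ = sec φ.
At 26.9°: h = 1.000, k = 1.121; principal scales a = 1.121, b = 1.000.
sin(ω/2) = (a − b)/(a + b) = 0.1213/2.121 = 0.05720, so ω = 2 arcsin(0.05720) ≈ 6.6°.

6.6°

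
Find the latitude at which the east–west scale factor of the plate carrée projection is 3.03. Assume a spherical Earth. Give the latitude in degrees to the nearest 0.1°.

70.7°

Plate carrée: h = 1, k = sec φ along parallels.
sec φ = 3.03  ⇒  cos φ = 0.3300  ⇒  φ ≈ 70.7°.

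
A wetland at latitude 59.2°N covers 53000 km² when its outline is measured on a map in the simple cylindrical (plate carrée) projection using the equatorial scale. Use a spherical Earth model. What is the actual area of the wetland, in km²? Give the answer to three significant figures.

For the equirectangular projection with φ₀ = 0 (plate carrée), h = 1 along meridians and k = sec φ along parallels.
Areal scale = h·k = 1 × sec φ; at 59.2°, h = 1.000, k = 1.953, so h·k = 1.953.
True area = apparent / (areal scale) = 53000 / 1.953 ≈ 27100 km².

27100 km²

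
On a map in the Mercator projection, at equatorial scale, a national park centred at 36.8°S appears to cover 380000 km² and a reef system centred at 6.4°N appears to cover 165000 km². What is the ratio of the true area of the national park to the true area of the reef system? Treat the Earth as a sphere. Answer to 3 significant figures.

1.50

Mercator's areal exaggeration is sec²φ; hence true area = (apparent area) · cos²φ.
True area of national park: 380000 × cos²(36.8°) = 380000 × 0.6412 = 243600 km².
True area of reef system: 165000 × cos²(6.4°) = 165000 × 0.9876 = 162900 km².
Ratio = 243600 / 162900 ≈ 1.50.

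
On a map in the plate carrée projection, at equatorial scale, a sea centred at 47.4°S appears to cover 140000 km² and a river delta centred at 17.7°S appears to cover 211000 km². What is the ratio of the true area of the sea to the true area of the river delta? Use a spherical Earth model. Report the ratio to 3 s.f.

On the plate carrée, areal scale = h·k = 1 × sec φ, so true area = apparent × cos φ.
True area of sea: 140000 × cos(47.4°) = 140000 × 0.6769 = 94760 km².
True area of river delta: 211000 × cos(17.7°) = 211000 × 0.9527 = 201000 km².
Ratio = 94760 / 201000 ≈ 0.471.

0.471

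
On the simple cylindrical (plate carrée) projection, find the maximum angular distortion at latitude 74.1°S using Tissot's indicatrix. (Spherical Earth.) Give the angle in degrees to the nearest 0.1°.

69.5°

Plate carrée maps x = Rλ, y = Rφ. The meridian scale is h = 1 and the parallel scale is k = 1/cos φ = sec φ.
At 74.1°: h = 1.000, k = 3.650; principal scales a = 3.650, b = 1.000.
sin(ω/2) = (a − b)/(a + b) = 2.650/4.650 = 0.5699, so ω = 2 arcsin(0.5699) ≈ 69.5°.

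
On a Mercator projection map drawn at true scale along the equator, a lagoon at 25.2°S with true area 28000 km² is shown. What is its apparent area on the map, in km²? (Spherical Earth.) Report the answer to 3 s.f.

The Mercator projection is conformal; its linear scale factor is the same in every direction and equals sec φ = 1/cos φ.
Areal scale = k² = sec²φ = 1/cos²(25.2°) = 1/0.9048² = 1.221.
Apparent area = 28000 × 1.221 ≈ 34200 km².

34200 km²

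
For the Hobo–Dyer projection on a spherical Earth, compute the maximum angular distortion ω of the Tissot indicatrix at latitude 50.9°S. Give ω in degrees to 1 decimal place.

Hobo–Dyer is a cylindrical equal-area projection with standard parallels at ±37.5°. A cylindrical equal-area projection with standard parallel φ₀ has meridian scale h = cos φ / cos φ₀ and parallel scale k = cos φ₀ / cos φ (so areas are preserved, h·k = 1).
At 50.9°: h = 0.7949, k = 1.258; principal scales a = 1.258, b = 0.7949.
sin(ω/2) = (a − b)/(a + b) = 0.4630/2.053 = 0.2255, so ω = 2 arcsin(0.2255) ≈ 26.1°.

26.1°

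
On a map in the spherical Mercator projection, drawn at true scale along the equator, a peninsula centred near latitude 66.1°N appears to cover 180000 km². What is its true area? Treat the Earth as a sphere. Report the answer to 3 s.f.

For Mercator, h = k = sec φ (a conformal cylindrical projection has a single point scale, 1/cos φ).
Areal scale = k² = sec²φ = 1/cos²(66.1°) = 1/0.4051² = 6.092.
True area = apparent / (areal scale) = 180000 / 6.092 ≈ 29500 km².

29500 km²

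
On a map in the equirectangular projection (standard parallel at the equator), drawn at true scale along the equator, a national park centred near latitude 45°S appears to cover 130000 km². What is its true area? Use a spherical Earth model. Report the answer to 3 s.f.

91900 km²

In the plate carrée (x = Rλ, y = Rφ), meridians are true-scale (h = 1) and parallels are stretched by k = sec φ.
Areal scale = h·k = 1 × sec φ; at 45°, h = 1.000, k = 1.414, so h·k = 1.414.
True area = apparent / (areal scale) = 130000 / 1.414 ≈ 91900 km².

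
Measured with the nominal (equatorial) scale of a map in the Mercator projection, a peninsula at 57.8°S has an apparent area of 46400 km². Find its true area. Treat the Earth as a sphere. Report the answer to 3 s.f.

The Mercator projection is conformal; its linear scale factor is the same in every direction and equals sec φ = 1/cos φ.
Areal scale = k² = sec²φ = 1/cos²(57.8°) = 1/0.5329² = 3.522.
True area = apparent / (areal scale) = 46400 / 3.522 ≈ 13200 km².

13200 km²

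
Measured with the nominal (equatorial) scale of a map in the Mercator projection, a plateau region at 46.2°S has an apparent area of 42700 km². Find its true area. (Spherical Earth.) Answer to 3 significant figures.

For Mercator, h = k = sec φ (a conformal cylindrical projection has a single point scale, 1/cos φ).
Areal scale = k² = sec²φ = 1/cos²(46.2°) = 1/0.6921² = 2.087.
True area = apparent / (areal scale) = 42700 / 2.087 ≈ 20500 km².

20500 km²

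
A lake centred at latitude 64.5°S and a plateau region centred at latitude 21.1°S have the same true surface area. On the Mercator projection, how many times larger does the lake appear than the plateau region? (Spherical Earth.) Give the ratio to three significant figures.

Mercator areal scale is sec²φ.
At 64.5°: sec²(64.5°) = 1/0.4305² = 5.395.
At 21.1°: sec²(21.1°) = 1/0.9330² = 1.149.
Ratio = 5.395/1.149 = cos²(21.1°)/cos²(64.5°) ≈ 4.70.

4.70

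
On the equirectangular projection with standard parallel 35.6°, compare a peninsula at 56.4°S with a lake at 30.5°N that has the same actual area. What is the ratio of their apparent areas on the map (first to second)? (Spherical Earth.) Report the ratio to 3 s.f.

With standard parallel φ₀ = 35.6°, the equirectangular projection gives x = Rλ cos φ₀, y = Rφ, so h = 1 and k = cos 35.6° / cos φ.
Areal scale at 56.4°: h·k = 1.000 × 1.469 = 1.469.
Areal scale at 30.5°: h·k = 1.000 × 0.9437 = 0.9437.
Ratio = 1.469/0.9437 ≈ 1.56.

1.56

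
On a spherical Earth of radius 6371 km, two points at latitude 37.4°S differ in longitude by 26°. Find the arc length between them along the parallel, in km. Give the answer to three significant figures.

Arc length along a parallel = R cos φ · Δλ (with Δλ in radians).
= 6371 × cos 37.4° × (26° × π/180) = 6371 × 0.7944 × 0.4538 ≈ 2300 km.

2300 km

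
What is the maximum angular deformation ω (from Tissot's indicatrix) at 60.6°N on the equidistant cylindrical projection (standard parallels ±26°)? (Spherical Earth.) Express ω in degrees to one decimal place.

In the equirectangular projection with standard parallel φ₀ = 26° (x = Rλ cos φ₀, y = Rφ), meridians are true-scale (h = 1) and the parallel scale is k = cos φ₀ / cos φ.
At 60.6°: h = 1.000, k = 1.831; principal scales a = 1.831, b = 1.000.
sin(ω/2) = (a − b)/(a + b) = 0.8309/2.831 = 0.2935, so ω = 2 arcsin(0.2935) ≈ 34.1°.

34.1°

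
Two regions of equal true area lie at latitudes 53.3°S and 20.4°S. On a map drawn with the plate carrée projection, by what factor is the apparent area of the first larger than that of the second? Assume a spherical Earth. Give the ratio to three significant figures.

In the plate carrée (x = Rλ, y = Rφ), meridians are true-scale (h = 1) and parallels are stretched by k = sec φ.
Areal scale at 53.3°: h·k = 1.000 × 1.673 = 1.673.
Areal scale at 20.4°: h·k = 1.000 × 1.067 = 1.067.
Ratio = 1.673/1.067 ≈ 1.57.

1.57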